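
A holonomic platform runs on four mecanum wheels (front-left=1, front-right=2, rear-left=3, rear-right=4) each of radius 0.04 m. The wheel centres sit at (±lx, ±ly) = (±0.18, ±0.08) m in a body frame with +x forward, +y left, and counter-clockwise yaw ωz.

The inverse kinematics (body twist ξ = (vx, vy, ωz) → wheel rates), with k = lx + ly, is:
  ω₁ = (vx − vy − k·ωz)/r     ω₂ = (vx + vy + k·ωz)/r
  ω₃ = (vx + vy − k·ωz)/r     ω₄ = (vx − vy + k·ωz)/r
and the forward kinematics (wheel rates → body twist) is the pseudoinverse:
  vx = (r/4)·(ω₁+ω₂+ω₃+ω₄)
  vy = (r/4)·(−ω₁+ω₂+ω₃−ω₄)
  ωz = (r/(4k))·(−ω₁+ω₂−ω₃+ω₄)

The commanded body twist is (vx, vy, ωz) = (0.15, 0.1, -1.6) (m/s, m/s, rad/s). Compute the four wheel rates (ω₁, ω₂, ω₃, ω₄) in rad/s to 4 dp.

k = lx + ly = 0.18 + 0.08 = 0.2600;  k·ωz = 0.2600·-1.6 = -0.4160
ω₁ (FL) = (vx − vy − k·ωz)/r = 0.4660/0.04 = 11.6500
ω₂ (FR) = (vx + vy + k·ωz)/r = -0.1660/0.04 = -4.1500
ω₃ (RL) = (vx + vy − k·ωz)/r = 0.6660/0.04 = 16.6500
ω₄ (RR) = (vx − vy + k·ωz)/r = -0.3660/0.04 = -9.1500

(11.6500, -4.1500, 16.6500, -9.1500)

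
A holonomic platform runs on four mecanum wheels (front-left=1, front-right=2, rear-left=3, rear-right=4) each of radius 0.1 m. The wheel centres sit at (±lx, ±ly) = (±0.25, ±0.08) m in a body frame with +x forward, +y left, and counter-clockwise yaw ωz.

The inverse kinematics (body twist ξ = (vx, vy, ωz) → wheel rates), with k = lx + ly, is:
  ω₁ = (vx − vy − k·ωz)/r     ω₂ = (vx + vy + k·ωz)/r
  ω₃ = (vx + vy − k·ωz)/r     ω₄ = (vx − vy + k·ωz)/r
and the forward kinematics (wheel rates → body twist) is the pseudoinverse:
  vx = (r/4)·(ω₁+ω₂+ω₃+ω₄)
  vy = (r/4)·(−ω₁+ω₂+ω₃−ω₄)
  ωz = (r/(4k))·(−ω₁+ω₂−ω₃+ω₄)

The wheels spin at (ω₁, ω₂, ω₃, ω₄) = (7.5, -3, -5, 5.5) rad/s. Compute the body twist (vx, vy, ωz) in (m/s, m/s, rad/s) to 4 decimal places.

(0.1250, -0.5250, 0.0000)

k = lx + ly = 0.25 + 0.08 = 0.3300
ω₁+ω₂+ω₃+ω₄ = 5.0000  →  vx = (0.1/4)·5.0000 = 0.1250
−ω₁+ω₂+ω₃−ω₄ = -21.0000  →  vy = (0.1/4)·-21.0000 = -0.5250
−ω₁+ω₂−ω₃+ω₄ = 0.0000  →  ωz = (0.1/1.3200)·0.0000 = 0.0000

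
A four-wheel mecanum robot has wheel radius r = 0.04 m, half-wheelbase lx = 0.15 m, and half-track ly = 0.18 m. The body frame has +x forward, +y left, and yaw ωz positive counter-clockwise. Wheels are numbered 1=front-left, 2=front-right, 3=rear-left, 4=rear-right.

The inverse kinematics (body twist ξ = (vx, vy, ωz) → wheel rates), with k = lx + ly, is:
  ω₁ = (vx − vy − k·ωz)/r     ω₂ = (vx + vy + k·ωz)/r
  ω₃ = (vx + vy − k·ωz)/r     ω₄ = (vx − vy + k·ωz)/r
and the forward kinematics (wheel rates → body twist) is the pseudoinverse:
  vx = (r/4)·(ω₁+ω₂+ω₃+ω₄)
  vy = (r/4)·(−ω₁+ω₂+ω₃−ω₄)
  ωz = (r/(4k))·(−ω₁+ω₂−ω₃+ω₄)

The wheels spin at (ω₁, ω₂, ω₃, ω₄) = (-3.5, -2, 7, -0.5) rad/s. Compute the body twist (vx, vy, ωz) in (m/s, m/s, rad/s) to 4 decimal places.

k = lx + ly = 0.15 + 0.18 = 0.3300
ω₁+ω₂+ω₃+ω₄ = 1.0000  →  vx = (0.04/4)·1.0000 = 0.0100
−ω₁+ω₂+ω₃−ω₄ = 9.0000  →  vy = (0.04/4)·9.0000 = 0.0900
−ω₁+ω₂−ω₃+ω₄ = -6.0000  →  ωz = (0.04/1.3200)·-6.0000 = -0.1818

(0.0100, 0.0900, -0.1818)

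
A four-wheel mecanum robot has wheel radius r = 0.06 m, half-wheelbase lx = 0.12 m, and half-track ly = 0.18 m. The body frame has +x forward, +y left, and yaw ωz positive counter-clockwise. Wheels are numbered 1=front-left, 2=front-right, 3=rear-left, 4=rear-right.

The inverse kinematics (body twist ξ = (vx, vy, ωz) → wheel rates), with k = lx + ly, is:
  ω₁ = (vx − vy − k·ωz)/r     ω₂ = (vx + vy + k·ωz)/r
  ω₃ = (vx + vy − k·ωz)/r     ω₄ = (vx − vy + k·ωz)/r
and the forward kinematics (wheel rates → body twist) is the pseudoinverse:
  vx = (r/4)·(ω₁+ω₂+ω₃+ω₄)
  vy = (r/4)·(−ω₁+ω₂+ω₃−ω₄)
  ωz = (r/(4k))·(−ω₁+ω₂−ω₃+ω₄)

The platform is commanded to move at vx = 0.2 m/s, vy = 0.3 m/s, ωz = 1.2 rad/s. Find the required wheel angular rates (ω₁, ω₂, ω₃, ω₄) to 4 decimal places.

k = lx + ly = 0.12 + 0.18 = 0.3000;  k·ωz = 0.3000·1.2 = 0.3600
ω₁ (FL) = (vx − vy − k·ωz)/r = -0.4600/0.06 = -7.6667
ω₂ (FR) = (vx + vy + k·ωz)/r = 0.8600/0.06 = 14.3333
ω₃ (RL) = (vx + vy − k·ωz)/r = 0.1400/0.06 = 2.3333
ω₄ (RR) = (vx − vy + k·ωz)/r = 0.2600/0.06 = 4.3333

(-7.6667, 14.3333, 2.3333, 4.3333)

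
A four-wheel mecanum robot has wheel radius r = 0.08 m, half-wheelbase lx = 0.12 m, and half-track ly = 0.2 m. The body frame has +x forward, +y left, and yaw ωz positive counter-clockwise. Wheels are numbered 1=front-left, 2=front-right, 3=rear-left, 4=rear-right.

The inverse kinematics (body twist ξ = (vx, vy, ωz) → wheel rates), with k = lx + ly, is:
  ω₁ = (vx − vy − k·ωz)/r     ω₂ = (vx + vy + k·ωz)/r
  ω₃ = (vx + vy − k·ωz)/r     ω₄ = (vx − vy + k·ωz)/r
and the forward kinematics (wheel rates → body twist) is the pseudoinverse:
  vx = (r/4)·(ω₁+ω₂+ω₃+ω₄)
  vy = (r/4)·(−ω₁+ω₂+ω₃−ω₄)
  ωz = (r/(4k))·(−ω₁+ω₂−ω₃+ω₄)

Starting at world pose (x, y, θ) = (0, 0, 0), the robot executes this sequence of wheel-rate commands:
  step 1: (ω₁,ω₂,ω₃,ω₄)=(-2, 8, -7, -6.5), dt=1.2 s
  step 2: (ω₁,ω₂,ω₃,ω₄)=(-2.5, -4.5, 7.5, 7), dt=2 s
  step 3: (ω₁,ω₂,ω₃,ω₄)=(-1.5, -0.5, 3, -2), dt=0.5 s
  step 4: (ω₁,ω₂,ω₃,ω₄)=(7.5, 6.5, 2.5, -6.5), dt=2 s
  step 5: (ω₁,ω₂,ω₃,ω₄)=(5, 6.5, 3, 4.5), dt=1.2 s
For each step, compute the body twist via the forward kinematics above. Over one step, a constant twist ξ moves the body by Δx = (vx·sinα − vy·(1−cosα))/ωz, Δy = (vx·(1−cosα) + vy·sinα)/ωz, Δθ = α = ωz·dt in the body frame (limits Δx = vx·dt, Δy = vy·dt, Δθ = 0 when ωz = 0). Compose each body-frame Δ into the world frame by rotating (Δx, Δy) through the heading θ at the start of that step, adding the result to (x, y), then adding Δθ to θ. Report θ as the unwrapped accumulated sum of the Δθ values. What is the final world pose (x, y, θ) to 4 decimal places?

(0.7589, 0.1811, -0.6750)

step 1: ξ=(vx,vy,ωz)=(-0.1500, 0.1900, 0.6562), dt=1.2 → body Δ=(-0.2472, 0.1379, 0.7875) → world pose (-0.2472, 0.1379, 0.7875)
step 2: ξ=(vx,vy,ωz)=(0.1500, -0.0300, -0.1562), dt=2.0 → body Δ=(0.2858, -0.1055, -0.3125) → world pose (0.0293, 0.2660, 0.4750)
step 3: ξ=(vx,vy,ωz)=(-0.0200, 0.1200, -0.2500), dt=0.5 → body Δ=(-0.0062, 0.0605, -0.1250) → world pose (-0.0039, 0.3169, 0.3500)
step 4: ξ=(vx,vy,ωz)=(0.2000, 0.1600, -0.6250), dt=2.0 → body Δ=(0.4790, 0.0238, -1.2500) → world pose (0.4378, 0.5035, -0.9000)
step 5: ξ=(vx,vy,ωz)=(0.3800, 0.0000, 0.1875), dt=1.2 → body Δ=(0.4522, 0.0511, 0.2250) → world pose (0.7589, 0.1811, -0.6750)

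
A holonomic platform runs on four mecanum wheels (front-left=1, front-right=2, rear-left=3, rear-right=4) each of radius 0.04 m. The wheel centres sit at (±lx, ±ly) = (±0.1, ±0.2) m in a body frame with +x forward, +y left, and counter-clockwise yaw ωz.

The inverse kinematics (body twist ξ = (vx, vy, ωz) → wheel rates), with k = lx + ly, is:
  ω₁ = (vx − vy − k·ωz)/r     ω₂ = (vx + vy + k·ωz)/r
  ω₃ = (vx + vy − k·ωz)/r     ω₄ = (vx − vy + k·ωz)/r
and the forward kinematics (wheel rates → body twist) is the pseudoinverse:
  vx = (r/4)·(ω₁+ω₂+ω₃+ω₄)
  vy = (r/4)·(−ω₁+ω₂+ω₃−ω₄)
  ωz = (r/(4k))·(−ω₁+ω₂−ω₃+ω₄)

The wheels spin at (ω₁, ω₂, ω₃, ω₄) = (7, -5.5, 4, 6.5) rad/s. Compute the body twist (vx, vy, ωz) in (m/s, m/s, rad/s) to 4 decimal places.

(0.1200, -0.1500, -0.3333)

k = lx + ly = 0.1 + 0.2 = 0.3000
ω₁+ω₂+ω₃+ω₄ = 12.0000  →  vx = (0.04/4)·12.0000 = 0.1200
−ω₁+ω₂+ω₃−ω₄ = -15.0000  →  vy = (0.04/4)·-15.0000 = -0.1500
−ω₁+ω₂−ω₃+ω₄ = -10.0000  →  ωz = (0.04/1.2000)·-10.0000 = -0.3333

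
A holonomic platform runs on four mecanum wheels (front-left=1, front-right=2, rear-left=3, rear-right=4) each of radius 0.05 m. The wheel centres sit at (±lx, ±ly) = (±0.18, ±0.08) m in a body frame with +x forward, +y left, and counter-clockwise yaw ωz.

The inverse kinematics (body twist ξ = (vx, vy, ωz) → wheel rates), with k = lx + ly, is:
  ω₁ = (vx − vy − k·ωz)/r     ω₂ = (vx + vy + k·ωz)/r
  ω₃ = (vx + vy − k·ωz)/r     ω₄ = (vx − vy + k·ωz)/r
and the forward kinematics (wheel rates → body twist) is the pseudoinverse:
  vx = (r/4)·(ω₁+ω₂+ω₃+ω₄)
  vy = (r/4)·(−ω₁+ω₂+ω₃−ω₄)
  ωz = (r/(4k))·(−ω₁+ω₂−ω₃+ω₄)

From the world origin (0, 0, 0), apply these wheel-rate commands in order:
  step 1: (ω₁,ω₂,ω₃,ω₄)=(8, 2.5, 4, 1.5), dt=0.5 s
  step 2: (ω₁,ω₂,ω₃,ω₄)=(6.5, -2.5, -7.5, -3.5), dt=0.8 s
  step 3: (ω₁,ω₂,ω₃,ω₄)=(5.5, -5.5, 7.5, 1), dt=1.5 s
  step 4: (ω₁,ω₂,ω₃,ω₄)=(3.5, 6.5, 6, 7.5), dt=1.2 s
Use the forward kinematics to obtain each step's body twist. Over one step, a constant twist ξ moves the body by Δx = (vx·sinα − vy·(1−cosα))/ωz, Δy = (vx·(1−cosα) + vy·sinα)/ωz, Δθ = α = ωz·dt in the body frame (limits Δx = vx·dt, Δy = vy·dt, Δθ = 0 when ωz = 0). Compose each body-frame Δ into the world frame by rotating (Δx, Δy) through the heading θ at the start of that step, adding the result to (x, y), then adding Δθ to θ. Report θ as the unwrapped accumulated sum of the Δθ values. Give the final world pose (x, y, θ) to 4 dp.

(0.0465, -0.6508, -1.3870)

step 1: ξ=(vx,vy,ωz)=(0.2000, -0.0375, -0.3846), dt=0.5 → body Δ=(0.0976, -0.0282, -0.1923) → world pose (0.0976, -0.0282, -0.1923)
step 2: ξ=(vx,vy,ωz)=(-0.0875, -0.1625, -0.2404), dt=0.8 → body Δ=(-0.0820, -0.1225, -0.1923) → world pose (-0.0063, -0.1328, -0.3846)
step 3: ξ=(vx,vy,ωz)=(0.1062, -0.0563, -0.8413), dt=1.5 → body Δ=(0.0738, -0.1516, -1.2620) → world pose (0.0052, -0.3010, -1.6466)
step 4: ξ=(vx,vy,ωz)=(0.2938, 0.0188, 0.2163), dt=1.2 → body Δ=(0.3456, 0.0677, 0.2596) → world pose (0.0465, -0.6508, -1.3870)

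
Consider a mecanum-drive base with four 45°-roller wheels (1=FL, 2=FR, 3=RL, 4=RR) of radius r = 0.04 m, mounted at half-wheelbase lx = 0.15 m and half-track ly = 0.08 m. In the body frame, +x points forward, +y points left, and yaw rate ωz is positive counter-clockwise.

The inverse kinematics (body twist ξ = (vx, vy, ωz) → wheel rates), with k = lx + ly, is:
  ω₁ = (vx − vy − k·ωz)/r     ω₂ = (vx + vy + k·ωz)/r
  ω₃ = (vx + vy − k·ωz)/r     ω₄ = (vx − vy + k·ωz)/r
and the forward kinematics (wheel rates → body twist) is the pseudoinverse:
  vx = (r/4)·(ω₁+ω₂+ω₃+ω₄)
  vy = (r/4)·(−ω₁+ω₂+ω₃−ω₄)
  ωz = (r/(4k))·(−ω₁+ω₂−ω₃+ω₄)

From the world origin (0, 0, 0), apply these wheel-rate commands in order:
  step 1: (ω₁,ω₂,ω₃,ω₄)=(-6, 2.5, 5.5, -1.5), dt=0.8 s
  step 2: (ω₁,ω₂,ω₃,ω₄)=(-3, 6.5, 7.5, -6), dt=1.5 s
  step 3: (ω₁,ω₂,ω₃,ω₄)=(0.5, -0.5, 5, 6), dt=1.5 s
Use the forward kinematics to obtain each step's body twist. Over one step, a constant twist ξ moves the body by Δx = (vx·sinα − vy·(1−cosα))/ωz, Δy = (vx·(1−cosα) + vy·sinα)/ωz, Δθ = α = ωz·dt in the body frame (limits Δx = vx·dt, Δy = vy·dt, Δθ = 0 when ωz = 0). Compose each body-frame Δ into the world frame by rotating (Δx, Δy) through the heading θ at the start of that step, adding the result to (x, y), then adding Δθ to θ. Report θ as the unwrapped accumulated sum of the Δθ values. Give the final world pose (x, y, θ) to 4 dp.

step 1: ξ=(vx,vy,ωz)=(0.0050, 0.1550, 0.0652), dt=0.8 → body Δ=(0.0008, 0.1240, 0.0522) → world pose (0.0008, 0.1240, 0.0522)
step 2: ξ=(vx,vy,ωz)=(0.0500, 0.2300, -0.1739), dt=1.5 → body Δ=(0.1189, 0.3314, -0.2609) → world pose (0.1022, 0.4612, -0.2087)
step 3: ξ=(vx,vy,ωz)=(0.1100, -0.0200, 0.0000), dt=1.5 → body Δ=(0.1650, -0.0300, 0.0000) → world pose (0.2574, 0.3976, -0.2087)

(0.2574, 0.3976, -0.2087)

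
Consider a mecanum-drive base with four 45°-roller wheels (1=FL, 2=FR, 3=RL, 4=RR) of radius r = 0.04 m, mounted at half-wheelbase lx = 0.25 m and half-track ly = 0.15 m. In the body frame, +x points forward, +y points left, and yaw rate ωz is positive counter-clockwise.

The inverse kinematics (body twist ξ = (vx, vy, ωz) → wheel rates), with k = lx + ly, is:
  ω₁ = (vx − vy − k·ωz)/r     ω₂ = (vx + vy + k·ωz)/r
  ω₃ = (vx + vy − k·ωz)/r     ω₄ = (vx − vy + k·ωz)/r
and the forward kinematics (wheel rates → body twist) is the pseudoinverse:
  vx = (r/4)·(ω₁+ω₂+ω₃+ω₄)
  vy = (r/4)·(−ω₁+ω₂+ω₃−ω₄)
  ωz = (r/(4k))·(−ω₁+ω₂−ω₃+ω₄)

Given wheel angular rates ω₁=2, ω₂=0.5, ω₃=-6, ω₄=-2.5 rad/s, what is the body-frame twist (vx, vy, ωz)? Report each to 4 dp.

k = lx + ly = 0.25 + 0.15 = 0.4000
ω₁+ω₂+ω₃+ω₄ = -6.0000  →  vx = (0.04/4)·-6.0000 = -0.0600
−ω₁+ω₂+ω₃−ω₄ = -5.0000  →  vy = (0.04/4)·-5.0000 = -0.0500
−ω₁+ω₂−ω₃+ω₄ = 2.0000  →  ωz = (0.04/1.6000)·2.0000 = 0.0500

(-0.0600, -0.0500, 0.0500)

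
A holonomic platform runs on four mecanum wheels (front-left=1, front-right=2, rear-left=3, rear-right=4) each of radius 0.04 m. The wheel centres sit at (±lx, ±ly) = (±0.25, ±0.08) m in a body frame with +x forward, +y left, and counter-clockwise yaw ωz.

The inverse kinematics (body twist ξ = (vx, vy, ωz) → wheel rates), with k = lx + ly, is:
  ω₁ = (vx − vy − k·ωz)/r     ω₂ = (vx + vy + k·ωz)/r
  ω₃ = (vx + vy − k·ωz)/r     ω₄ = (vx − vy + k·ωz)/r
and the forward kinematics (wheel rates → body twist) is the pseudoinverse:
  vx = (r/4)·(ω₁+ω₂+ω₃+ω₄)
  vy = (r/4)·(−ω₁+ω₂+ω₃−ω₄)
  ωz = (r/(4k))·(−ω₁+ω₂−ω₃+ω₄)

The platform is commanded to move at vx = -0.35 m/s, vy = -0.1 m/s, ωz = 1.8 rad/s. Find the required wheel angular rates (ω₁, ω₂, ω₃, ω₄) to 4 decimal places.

k = lx + ly = 0.25 + 0.08 = 0.3300;  k·ωz = 0.3300·1.8 = 0.5940
ω₁ (FL) = (vx − vy − k·ωz)/r = -0.8440/0.04 = -21.1000
ω₂ (FR) = (vx + vy + k·ωz)/r = 0.1440/0.04 = 3.6000
ω₃ (RL) = (vx + vy − k·ωz)/r = -1.0440/0.04 = -26.1000
ω₄ (RR) = (vx − vy + k·ωz)/r = 0.3440/0.04 = 8.6000

(-21.1000, 3.6000, -26.1000, 8.6000)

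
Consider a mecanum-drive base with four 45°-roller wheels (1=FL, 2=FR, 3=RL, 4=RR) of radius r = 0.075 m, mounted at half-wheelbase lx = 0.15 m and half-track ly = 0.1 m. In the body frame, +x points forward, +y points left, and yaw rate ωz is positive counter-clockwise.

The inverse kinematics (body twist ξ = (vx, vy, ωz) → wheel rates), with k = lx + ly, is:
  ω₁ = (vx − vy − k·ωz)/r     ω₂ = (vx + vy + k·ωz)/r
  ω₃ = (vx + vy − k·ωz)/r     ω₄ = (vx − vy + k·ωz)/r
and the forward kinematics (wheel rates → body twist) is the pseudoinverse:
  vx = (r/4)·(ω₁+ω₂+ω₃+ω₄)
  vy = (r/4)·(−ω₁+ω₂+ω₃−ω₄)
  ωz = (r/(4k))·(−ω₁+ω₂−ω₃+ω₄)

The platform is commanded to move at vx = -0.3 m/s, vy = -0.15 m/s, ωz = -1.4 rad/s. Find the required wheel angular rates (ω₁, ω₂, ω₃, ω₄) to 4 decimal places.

(2.6667, -10.6667, -1.3333, -6.6667)

k = lx + ly = 0.15 + 0.1 = 0.2500;  k·ωz = 0.2500·-1.4 = -0.3500
ω₁ (FL) = (vx − vy − k·ωz)/r = 0.2000/0.075 = 2.6667
ω₂ (FR) = (vx + vy + k·ωz)/r = -0.8000/0.075 = -10.6667
ω₃ (RL) = (vx + vy − k·ωz)/r = -0.1000/0.075 = -1.3333
ω₄ (RR) = (vx − vy + k·ωz)/r = -0.5000/0.075 = -6.6667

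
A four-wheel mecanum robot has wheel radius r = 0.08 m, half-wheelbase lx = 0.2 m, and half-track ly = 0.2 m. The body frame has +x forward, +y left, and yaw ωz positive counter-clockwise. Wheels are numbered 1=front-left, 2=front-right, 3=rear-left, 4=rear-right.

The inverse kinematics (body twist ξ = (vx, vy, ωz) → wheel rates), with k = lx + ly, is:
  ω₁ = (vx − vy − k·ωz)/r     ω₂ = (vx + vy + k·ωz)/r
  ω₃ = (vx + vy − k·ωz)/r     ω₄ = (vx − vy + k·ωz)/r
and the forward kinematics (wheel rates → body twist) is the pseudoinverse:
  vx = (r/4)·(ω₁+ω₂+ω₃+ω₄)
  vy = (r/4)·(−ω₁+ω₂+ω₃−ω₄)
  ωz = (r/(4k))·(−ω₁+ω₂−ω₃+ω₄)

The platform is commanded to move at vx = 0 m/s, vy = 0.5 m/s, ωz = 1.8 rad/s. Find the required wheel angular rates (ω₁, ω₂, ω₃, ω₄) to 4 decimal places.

(-15.2500, 15.2500, -2.7500, 2.7500)

k = lx + ly = 0.2 + 0.2 = 0.4000;  k·ωz = 0.4000·1.8 = 0.7200
ω₁ (FL) = (vx − vy − k·ωz)/r = -1.2200/0.08 = -15.2500
ω₂ (FR) = (vx + vy + k·ωz)/r = 1.2200/0.08 = 15.2500
ω₃ (RL) = (vx + vy − k·ωz)/r = -0.2200/0.08 = -2.7500
ω₄ (RR) = (vx − vy + k·ωz)/r = 0.2200/0.08 = 2.7500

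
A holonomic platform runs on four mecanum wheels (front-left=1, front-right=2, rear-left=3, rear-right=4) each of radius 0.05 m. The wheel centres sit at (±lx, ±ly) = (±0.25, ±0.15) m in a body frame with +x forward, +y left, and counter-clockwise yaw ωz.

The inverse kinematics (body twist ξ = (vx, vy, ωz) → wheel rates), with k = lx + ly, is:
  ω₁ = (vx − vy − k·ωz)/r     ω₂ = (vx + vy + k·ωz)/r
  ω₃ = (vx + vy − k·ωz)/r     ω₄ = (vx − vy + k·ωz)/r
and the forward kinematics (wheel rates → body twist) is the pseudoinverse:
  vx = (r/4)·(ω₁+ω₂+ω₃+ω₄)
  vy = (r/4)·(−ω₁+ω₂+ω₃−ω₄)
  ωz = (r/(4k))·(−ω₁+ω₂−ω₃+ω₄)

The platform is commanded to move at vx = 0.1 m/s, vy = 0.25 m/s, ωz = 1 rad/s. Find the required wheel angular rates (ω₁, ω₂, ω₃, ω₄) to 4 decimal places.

(-11.0000, 15.0000, -1.0000, 5.0000)

k = lx + ly = 0.25 + 0.15 = 0.4000;  k·ωz = 0.4000·1 = 0.4000
ω₁ (FL) = (vx − vy − k·ωz)/r = -0.5500/0.05 = -11.0000
ω₂ (FR) = (vx + vy + k·ωz)/r = 0.7500/0.05 = 15.0000
ω₃ (RL) = (vx + vy − k·ωz)/r = -0.0500/0.05 = -1.0000
ω₄ (RR) = (vx − vy + k·ωz)/r = 0.2500/0.05 = 5.0000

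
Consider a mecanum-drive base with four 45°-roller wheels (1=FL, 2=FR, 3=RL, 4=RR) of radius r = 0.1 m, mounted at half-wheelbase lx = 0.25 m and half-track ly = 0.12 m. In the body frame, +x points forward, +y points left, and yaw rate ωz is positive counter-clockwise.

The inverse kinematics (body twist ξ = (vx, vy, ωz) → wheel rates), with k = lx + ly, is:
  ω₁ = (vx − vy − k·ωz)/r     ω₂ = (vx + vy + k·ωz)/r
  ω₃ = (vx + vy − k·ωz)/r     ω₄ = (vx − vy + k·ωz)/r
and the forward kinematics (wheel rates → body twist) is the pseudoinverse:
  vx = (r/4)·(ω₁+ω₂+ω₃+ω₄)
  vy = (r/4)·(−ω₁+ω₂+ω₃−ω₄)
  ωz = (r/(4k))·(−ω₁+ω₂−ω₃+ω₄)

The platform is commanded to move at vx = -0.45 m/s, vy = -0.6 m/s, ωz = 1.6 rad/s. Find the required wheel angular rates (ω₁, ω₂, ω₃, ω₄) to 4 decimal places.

(-4.4200, -4.5800, -16.4200, 7.4200)

k = lx + ly = 0.25 + 0.12 = 0.3700;  k·ωz = 0.3700·1.6 = 0.5920
ω₁ (FL) = (vx − vy − k·ωz)/r = -0.4420/0.1 = -4.4200
ω₂ (FR) = (vx + vy + k·ωz)/r = -0.4580/0.1 = -4.5800
ω₃ (RL) = (vx + vy − k·ωz)/r = -1.6420/0.1 = -16.4200
ω₄ (RR) = (vx − vy + k·ωz)/r = 0.7420/0.1 = 7.4200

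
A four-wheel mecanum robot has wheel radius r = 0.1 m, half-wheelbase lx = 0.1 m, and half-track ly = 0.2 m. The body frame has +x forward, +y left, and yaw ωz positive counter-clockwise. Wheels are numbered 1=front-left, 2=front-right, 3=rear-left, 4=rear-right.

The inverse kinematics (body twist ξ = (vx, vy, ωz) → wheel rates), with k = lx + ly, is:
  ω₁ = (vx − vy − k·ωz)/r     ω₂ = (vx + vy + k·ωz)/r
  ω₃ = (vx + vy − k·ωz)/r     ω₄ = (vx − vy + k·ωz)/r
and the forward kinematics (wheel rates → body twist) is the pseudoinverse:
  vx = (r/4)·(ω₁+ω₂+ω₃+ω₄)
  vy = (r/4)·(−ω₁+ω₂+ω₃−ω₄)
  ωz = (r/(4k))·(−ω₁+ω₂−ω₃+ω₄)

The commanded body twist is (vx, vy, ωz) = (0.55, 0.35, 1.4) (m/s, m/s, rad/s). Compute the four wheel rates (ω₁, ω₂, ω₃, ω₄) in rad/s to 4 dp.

k = lx + ly = 0.1 + 0.2 = 0.3000;  k·ωz = 0.3000·1.4 = 0.4200
ω₁ (FL) = (vx − vy − k·ωz)/r = -0.2200/0.1 = -2.2000
ω₂ (FR) = (vx + vy + k·ωz)/r = 1.3200/0.1 = 13.2000
ω₃ (RL) = (vx + vy − k·ωz)/r = 0.4800/0.1 = 4.8000
ω₄ (RR) = (vx − vy + k·ωz)/r = 0.6200/0.1 = 6.2000

(-2.2000, 13.2000, 4.8000, 6.2000)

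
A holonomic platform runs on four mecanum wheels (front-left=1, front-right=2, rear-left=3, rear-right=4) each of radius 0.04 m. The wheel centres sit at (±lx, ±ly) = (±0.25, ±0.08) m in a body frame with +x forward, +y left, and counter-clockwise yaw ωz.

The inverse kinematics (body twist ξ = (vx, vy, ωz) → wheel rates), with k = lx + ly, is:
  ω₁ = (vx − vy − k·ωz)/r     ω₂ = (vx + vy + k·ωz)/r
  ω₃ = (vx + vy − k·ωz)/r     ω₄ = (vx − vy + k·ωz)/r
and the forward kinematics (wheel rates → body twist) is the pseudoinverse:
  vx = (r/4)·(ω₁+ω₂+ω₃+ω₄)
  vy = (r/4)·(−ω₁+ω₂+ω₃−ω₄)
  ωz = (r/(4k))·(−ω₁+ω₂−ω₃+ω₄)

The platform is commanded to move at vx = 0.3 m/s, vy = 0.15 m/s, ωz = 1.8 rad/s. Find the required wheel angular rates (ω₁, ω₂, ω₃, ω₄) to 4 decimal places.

(-11.1000, 26.1000, -3.6000, 18.6000)

k = lx + ly = 0.25 + 0.08 = 0.3300;  k·ωz = 0.3300·1.8 = 0.5940
ω₁ (FL) = (vx − vy − k·ωz)/r = -0.4440/0.04 = -11.1000
ω₂ (FR) = (vx + vy + k·ωz)/r = 1.0440/0.04 = 26.1000
ω₃ (RL) = (vx + vy − k·ωz)/r = -0.1440/0.04 = -3.6000
ω₄ (RR) = (vx − vy + k·ωz)/r = 0.7440/0.04 = 18.6000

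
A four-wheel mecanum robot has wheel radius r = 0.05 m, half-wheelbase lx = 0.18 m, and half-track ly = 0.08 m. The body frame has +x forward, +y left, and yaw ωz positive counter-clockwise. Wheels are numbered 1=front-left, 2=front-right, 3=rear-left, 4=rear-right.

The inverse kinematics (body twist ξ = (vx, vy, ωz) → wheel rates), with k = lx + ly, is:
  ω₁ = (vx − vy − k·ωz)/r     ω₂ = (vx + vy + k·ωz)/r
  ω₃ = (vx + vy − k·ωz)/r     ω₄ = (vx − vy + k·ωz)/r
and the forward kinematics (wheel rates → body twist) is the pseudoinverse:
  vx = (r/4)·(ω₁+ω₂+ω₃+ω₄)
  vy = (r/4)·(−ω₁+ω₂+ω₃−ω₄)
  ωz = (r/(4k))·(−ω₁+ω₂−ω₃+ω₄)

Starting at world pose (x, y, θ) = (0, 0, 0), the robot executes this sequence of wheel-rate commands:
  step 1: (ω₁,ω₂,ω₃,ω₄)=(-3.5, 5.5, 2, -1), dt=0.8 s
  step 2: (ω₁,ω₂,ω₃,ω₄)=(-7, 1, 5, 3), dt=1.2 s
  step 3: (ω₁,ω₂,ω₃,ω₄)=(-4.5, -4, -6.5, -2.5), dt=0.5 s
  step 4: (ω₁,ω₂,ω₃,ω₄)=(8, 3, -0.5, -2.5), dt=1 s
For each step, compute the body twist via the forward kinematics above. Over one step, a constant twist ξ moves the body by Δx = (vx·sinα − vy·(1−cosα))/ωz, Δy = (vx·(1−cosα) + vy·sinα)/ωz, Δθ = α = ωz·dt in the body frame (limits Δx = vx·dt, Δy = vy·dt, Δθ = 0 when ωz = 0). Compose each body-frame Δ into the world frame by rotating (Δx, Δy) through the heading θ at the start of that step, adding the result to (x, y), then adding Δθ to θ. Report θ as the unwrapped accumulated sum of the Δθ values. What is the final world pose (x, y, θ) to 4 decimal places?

(0.0143, 0.2059, 0.3486)

step 1: ξ=(vx,vy,ωz)=(0.0375, 0.1500, 0.2885), dt=0.8 → body Δ=(0.0159, 0.1224, 0.2308) → world pose (0.0159, 0.1224, 0.2308)
step 2: ξ=(vx,vy,ωz)=(0.0250, 0.1250, 0.2885), dt=1.2 → body Δ=(0.0037, 0.1522, 0.3462) → world pose (-0.0153, 0.2714, 0.5769)
step 3: ξ=(vx,vy,ωz)=(-0.2188, -0.0438, 0.2163), dt=0.5 → body Δ=(-0.1080, -0.0277, 0.1082) → world pose (-0.0906, 0.1892, 0.6851)
step 4: ξ=(vx,vy,ωz)=(0.1000, -0.0375, -0.3365), dt=1.0 → body Δ=(0.0919, -0.0535, -0.3365) → world pose (0.0143, 0.2059, 0.3486)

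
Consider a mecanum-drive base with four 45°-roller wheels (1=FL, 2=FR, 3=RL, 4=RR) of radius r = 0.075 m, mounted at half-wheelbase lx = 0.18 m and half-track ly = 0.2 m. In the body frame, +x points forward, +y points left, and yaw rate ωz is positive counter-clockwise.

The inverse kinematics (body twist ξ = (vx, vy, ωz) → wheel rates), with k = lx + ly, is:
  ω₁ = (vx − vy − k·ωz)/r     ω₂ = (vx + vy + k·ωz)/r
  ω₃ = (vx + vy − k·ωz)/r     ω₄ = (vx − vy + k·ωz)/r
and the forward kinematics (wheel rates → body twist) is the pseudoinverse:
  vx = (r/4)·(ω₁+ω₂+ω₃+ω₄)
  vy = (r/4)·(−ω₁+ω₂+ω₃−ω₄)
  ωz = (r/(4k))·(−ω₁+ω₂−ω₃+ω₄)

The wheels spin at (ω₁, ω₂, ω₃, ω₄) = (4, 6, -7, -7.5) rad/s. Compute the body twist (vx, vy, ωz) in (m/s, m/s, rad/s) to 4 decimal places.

k = lx + ly = 0.18 + 0.2 = 0.3800
ω₁+ω₂+ω₃+ω₄ = -4.5000  →  vx = (0.075/4)·-4.5000 = -0.0844
−ω₁+ω₂+ω₃−ω₄ = 2.5000  →  vy = (0.075/4)·2.5000 = 0.0469
−ω₁+ω₂−ω₃+ω₄ = 1.5000  →  ωz = (0.075/1.5200)·1.5000 = 0.0740

(-0.0844, 0.0469, 0.0740)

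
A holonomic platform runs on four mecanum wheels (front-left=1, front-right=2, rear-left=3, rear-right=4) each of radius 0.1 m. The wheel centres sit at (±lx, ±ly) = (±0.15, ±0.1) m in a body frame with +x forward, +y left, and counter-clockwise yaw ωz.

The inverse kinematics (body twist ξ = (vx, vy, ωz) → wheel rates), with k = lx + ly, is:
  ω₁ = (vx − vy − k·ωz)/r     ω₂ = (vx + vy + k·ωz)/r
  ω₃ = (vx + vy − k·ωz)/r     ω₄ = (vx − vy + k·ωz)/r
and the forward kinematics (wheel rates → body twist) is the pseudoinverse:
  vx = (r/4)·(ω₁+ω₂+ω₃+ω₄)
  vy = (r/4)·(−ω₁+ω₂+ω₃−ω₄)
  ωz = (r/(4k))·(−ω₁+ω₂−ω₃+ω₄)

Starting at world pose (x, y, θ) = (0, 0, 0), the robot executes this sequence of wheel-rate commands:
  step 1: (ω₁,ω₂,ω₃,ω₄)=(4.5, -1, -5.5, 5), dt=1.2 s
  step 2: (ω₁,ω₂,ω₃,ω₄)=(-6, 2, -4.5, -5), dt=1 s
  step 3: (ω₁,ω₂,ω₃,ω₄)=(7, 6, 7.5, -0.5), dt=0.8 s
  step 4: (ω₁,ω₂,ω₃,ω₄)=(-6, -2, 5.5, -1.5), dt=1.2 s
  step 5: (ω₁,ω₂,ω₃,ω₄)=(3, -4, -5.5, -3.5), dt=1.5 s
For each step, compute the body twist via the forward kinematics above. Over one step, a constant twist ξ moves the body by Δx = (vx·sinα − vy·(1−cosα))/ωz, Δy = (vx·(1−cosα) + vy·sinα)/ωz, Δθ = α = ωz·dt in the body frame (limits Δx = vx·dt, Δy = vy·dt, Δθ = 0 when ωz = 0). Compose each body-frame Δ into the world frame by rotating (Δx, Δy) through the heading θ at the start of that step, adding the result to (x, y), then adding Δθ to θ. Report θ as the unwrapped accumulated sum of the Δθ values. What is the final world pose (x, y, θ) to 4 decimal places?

(-0.6812, -0.2253, -0.4800)

step 1: ξ=(vx,vy,ωz)=(0.0750, -0.4000, 0.5000), dt=1.2 → body Δ=(0.2244, -0.4255, 0.6000) → world pose (0.2244, -0.4255, 0.6000)
step 2: ξ=(vx,vy,ωz)=(-0.3375, 0.2125, 0.7500), dt=1.0 → body Δ=(-0.3828, 0.0724, 0.7500) → world pose (-0.1324, -0.5819, 1.3500)
step 3: ξ=(vx,vy,ωz)=(0.5000, 0.1750, -0.9000), dt=0.8 → body Δ=(0.4146, -0.0097, -0.7200) → world pose (-0.0321, -0.1795, 0.6300)
step 4: ξ=(vx,vy,ωz)=(-0.1000, 0.2750, -0.3000), dt=1.2 → body Δ=(-0.0587, 0.3443, -0.3600) → world pose (-0.2824, 0.0641, 0.2700)
step 5: ξ=(vx,vy,ωz)=(-0.2500, -0.2250, -0.5000), dt=1.5 → body Δ=(-0.4616, -0.1726, -0.7500) → world pose (-0.6812, -0.2253, -0.4800)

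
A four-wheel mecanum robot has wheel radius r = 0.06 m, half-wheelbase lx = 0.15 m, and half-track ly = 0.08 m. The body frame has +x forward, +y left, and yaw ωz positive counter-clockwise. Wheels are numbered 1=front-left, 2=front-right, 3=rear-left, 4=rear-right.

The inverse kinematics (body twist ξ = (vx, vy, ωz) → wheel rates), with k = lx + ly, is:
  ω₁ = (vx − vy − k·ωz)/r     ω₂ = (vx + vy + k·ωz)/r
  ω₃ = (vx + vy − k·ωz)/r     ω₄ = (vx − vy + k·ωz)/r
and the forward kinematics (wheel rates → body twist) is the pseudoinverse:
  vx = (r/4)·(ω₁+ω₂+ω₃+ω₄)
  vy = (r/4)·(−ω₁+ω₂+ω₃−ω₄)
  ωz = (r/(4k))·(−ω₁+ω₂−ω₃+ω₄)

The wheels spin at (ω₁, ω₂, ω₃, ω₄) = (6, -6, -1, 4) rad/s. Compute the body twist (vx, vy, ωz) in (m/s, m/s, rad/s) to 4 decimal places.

k = lx + ly = 0.15 + 0.08 = 0.2300
ω₁+ω₂+ω₃+ω₄ = 3.0000  →  vx = (0.06/4)·3.0000 = 0.0450
−ω₁+ω₂+ω₃−ω₄ = -17.0000  →  vy = (0.06/4)·-17.0000 = -0.2550
−ω₁+ω₂−ω₃+ω₄ = -7.0000  →  ωz = (0.06/0.9200)·-7.0000 = -0.4565

(0.0450, -0.2550, -0.4565)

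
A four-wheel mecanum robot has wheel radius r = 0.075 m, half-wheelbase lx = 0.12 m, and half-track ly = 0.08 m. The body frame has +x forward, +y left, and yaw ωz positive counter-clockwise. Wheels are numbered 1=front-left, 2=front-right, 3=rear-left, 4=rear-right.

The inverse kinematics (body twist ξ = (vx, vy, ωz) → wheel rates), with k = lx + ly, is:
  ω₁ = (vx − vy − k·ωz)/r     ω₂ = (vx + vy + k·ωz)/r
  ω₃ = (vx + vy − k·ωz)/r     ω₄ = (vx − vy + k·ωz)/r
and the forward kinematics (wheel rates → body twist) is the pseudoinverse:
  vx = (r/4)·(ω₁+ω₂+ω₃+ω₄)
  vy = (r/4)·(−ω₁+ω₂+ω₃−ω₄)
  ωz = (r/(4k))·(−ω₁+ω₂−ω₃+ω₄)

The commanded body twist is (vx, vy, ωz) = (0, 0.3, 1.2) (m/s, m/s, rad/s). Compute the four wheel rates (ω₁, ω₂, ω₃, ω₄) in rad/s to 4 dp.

(-7.2000, 7.2000, 0.8000, -0.8000)

k = lx + ly = 0.12 + 0.08 = 0.2000;  k·ωz = 0.2000·1.2 = 0.2400
ω₁ (FL) = (vx − vy − k·ωz)/r = -0.5400/0.075 = -7.2000
ω₂ (FR) = (vx + vy + k·ωz)/r = 0.5400/0.075 = 7.2000
ω₃ (RL) = (vx + vy − k·ωz)/r = 0.0600/0.075 = 0.8000
ω₄ (RR) = (vx − vy + k·ωz)/r = -0.0600/0.075 = -0.8000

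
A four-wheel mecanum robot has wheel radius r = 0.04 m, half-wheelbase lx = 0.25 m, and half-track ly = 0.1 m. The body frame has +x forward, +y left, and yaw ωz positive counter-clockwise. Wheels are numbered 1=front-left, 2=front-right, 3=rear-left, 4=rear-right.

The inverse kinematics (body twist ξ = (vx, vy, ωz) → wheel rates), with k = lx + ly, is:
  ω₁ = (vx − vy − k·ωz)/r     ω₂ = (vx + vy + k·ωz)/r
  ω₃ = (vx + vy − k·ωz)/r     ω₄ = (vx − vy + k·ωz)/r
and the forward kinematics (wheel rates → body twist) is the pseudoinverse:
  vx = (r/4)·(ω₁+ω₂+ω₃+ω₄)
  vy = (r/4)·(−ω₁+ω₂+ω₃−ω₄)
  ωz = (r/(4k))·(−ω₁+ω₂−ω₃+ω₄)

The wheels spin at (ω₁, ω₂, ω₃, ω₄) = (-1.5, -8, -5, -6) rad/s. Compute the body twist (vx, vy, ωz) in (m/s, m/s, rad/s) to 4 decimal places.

(-0.2050, -0.0550, -0.2143)

k = lx + ly = 0.25 + 0.1 = 0.3500
ω₁+ω₂+ω₃+ω₄ = -20.5000  →  vx = (0.04/4)·-20.5000 = -0.2050
−ω₁+ω₂+ω₃−ω₄ = -5.5000  →  vy = (0.04/4)·-5.5000 = -0.0550
−ω₁+ω₂−ω₃+ω₄ = -7.5000  →  ωz = (0.04/1.4000)·-7.5000 = -0.2143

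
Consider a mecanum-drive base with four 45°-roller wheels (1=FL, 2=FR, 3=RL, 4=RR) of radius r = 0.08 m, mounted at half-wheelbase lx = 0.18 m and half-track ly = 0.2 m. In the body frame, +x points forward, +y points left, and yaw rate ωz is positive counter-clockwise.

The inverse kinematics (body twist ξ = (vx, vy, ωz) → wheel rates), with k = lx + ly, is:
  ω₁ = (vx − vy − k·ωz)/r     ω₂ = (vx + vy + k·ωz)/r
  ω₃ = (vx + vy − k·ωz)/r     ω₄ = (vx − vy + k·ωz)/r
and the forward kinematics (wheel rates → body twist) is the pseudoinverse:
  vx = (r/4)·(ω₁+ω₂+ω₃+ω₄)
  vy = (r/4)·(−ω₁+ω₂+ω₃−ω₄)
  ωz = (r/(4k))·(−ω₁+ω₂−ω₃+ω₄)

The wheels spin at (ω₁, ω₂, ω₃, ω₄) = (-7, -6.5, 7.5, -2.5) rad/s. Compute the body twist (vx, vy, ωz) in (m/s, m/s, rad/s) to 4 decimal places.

(-0.1700, 0.2100, -0.5000)

k = lx + ly = 0.18 + 0.2 = 0.3800
ω₁+ω₂+ω₃+ω₄ = -8.5000  →  vx = (0.08/4)·-8.5000 = -0.1700
−ω₁+ω₂+ω₃−ω₄ = 10.5000  →  vy = (0.08/4)·10.5000 = 0.2100
−ω₁+ω₂−ω₃+ω₄ = -9.5000  →  ωz = (0.08/1.5200)·-9.5000 = -0.5000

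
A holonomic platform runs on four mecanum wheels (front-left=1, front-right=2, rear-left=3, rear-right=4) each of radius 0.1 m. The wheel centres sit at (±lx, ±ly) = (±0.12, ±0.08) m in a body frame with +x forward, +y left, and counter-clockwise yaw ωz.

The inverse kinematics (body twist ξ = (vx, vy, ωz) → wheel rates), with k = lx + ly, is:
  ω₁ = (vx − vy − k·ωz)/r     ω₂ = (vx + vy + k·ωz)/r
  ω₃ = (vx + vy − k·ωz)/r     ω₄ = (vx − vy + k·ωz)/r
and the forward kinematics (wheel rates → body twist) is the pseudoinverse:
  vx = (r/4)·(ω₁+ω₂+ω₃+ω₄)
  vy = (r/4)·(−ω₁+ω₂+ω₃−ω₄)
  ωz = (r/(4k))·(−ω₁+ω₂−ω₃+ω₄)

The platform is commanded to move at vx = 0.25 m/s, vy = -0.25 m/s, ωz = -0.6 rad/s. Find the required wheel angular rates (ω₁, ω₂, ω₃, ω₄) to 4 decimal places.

(6.2000, -1.2000, 1.2000, 3.8000)

k = lx + ly = 0.12 + 0.08 = 0.2000;  k·ωz = 0.2000·-0.6 = -0.1200
ω₁ (FL) = (vx − vy − k·ωz)/r = 0.6200/0.1 = 6.2000
ω₂ (FR) = (vx + vy + k·ωz)/r = -0.1200/0.1 = -1.2000
ω₃ (RL) = (vx + vy − k·ωz)/r = 0.1200/0.1 = 1.2000
ω₄ (RR) = (vx − vy + k·ωz)/r = 0.3800/0.1 = 3.8000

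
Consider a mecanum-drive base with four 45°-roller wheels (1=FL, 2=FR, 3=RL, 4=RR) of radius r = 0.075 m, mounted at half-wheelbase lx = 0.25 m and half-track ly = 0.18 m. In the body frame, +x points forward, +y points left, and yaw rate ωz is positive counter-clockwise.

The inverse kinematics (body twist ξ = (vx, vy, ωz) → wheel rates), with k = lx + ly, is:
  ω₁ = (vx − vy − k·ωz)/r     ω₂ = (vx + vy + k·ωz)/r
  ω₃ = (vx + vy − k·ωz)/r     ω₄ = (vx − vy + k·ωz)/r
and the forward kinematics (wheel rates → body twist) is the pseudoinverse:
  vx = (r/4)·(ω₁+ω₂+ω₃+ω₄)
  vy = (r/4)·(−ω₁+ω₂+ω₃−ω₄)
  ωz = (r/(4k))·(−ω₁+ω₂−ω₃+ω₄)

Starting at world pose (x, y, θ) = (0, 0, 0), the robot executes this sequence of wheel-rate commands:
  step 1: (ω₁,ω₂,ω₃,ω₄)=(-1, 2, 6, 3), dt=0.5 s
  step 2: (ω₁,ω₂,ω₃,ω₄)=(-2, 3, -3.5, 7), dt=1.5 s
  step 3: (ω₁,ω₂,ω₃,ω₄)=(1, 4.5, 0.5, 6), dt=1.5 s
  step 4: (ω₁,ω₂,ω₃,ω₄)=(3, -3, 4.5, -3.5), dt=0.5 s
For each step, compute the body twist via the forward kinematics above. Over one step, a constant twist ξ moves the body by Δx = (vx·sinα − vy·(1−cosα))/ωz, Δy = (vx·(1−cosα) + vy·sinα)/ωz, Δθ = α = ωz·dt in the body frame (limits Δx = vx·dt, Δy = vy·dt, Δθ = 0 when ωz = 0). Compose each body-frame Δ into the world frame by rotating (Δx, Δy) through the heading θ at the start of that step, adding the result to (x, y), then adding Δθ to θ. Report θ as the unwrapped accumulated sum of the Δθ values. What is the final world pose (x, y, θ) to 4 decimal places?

step 1: ξ=(vx,vy,ωz)=(0.1875, 0.1125, 0.0000), dt=0.5 → body Δ=(0.0937, 0.0562, 0.0000) → world pose (0.0937, 0.0562, 0.0000)
step 2: ξ=(vx,vy,ωz)=(0.0844, -0.1031, 0.6759), dt=1.5 → body Δ=(0.1779, -0.0707, 1.0138) → world pose (0.2716, -0.0144, 1.0138)
step 3: ξ=(vx,vy,ωz)=(0.2250, -0.0375, 0.3924), dt=1.5 → body Δ=(0.3344, 0.0434, 0.5887) → world pose (0.4116, 0.2924, 1.6025)
step 4: ξ=(vx,vy,ωz)=(0.0187, 0.0375, -0.6105), dt=0.5 → body Δ=(0.0121, 0.0170, -0.3052) → world pose (0.3941, 0.3039, 1.2972)

(0.3941, 0.3039, 1.2972)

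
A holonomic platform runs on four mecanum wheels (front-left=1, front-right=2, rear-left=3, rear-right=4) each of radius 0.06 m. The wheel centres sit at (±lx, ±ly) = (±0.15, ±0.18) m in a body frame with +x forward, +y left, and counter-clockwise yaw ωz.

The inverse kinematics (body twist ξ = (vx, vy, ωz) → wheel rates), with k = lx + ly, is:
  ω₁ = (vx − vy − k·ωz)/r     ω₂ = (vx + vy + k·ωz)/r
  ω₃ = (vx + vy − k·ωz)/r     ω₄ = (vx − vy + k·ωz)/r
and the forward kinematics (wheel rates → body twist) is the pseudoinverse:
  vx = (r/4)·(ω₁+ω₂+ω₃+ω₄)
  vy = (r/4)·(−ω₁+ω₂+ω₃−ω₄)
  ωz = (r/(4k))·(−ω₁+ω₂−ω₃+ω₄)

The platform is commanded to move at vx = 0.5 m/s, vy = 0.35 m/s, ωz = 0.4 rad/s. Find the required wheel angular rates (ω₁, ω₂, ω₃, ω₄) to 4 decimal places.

(0.3000, 16.3667, 11.9667, 4.7000)

k = lx + ly = 0.15 + 0.18 = 0.3300;  k·ωz = 0.3300·0.4 = 0.1320
ω₁ (FL) = (vx − vy − k·ωz)/r = 0.0180/0.06 = 0.3000
ω₂ (FR) = (vx + vy + k·ωz)/r = 0.9820/0.06 = 16.3667
ω₃ (RL) = (vx + vy − k·ωz)/r = 0.7180/0.06 = 11.9667
ω₄ (RR) = (vx − vy + k·ωz)/r = 0.2820/0.06 = 4.7000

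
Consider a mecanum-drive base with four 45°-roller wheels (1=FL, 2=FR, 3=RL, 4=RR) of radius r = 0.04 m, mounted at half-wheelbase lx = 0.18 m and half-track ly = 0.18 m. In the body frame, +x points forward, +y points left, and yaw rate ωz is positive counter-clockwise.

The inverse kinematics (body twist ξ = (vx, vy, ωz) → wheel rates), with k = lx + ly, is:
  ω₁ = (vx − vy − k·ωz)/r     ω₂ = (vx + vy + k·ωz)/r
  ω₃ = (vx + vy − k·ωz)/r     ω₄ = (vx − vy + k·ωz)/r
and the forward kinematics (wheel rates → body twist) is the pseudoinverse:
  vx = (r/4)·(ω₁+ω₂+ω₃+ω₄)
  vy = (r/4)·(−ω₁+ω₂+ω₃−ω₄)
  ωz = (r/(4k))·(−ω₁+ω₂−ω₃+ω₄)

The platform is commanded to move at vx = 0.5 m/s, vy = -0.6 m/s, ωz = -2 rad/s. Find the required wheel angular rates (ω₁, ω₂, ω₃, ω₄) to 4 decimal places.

(45.5000, -20.5000, 15.5000, 9.5000)

k = lx + ly = 0.18 + 0.18 = 0.3600;  k·ωz = 0.3600·-2 = -0.7200
ω₁ (FL) = (vx − vy − k·ωz)/r = 1.8200/0.04 = 45.5000
ω₂ (FR) = (vx + vy + k·ωz)/r = -0.8200/0.04 = -20.5000
ω₃ (RL) = (vx + vy − k·ωz)/r = 0.6200/0.04 = 15.5000
ω₄ (RR) = (vx − vy + k·ωz)/r = 0.3800/0.04 = 9.5000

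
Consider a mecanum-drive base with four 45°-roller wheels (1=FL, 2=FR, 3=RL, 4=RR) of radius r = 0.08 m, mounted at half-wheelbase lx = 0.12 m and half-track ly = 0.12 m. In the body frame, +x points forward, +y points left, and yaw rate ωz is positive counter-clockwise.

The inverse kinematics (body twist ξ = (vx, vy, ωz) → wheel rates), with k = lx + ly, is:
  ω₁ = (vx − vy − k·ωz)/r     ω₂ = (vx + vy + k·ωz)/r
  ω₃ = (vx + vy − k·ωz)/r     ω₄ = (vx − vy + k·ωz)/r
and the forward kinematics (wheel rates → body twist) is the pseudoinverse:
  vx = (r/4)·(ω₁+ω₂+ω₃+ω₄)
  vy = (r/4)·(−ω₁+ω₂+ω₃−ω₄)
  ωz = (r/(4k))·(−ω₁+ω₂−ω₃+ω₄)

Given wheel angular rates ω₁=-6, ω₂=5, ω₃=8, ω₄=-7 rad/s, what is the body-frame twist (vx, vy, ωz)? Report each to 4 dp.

(0.0000, 0.5200, -0.3333)

k = lx + ly = 0.12 + 0.12 = 0.2400
ω₁+ω₂+ω₃+ω₄ = 0.0000  →  vx = (0.08/4)·0.0000 = 0.0000
−ω₁+ω₂+ω₃−ω₄ = 26.0000  →  vy = (0.08/4)·26.0000 = 0.5200
−ω₁+ω₂−ω₃+ω₄ = -4.0000  →  ωz = (0.08/0.9600)·-4.0000 = -0.3333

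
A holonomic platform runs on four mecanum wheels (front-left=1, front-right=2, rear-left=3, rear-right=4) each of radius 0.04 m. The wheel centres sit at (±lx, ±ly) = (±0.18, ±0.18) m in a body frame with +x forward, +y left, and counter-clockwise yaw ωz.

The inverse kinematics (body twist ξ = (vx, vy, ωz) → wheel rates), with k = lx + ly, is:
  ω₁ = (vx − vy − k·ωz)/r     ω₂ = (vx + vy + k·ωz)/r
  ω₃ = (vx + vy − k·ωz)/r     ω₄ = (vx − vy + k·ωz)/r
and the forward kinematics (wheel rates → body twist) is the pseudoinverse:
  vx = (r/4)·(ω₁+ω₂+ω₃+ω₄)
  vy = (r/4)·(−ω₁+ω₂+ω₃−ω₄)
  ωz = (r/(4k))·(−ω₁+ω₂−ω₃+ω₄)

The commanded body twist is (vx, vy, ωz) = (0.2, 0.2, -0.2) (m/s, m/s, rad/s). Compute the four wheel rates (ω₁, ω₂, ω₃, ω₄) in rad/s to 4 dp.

k = lx + ly = 0.18 + 0.18 = 0.3600;  k·ωz = 0.3600·-0.2 = -0.0720
ω₁ (FL) = (vx − vy − k·ωz)/r = 0.0720/0.04 = 1.8000
ω₂ (FR) = (vx + vy + k·ωz)/r = 0.3280/0.04 = 8.2000
ω₃ (RL) = (vx + vy − k·ωz)/r = 0.4720/0.04 = 11.8000
ω₄ (RR) = (vx − vy + k·ωz)/r = -0.0720/0.04 = -1.8000

(1.8000, 8.2000, 11.8000, -1.8000)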